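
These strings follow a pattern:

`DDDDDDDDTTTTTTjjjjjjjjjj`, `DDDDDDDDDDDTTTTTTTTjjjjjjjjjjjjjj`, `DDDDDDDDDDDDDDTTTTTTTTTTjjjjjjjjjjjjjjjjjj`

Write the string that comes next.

DDDDDDDDDDDDDDDDDTTTTTTTTTTTTjjjjjjjjjjjjjjjjjjjjjj

Term n consists of 3n+2 D's, followed by 2n+2 T's, followed by 4n+2 j's, where the shown terms are n = 2, 3, 4.
Setting n = 5 gives 17, 12, 22 characters in each block.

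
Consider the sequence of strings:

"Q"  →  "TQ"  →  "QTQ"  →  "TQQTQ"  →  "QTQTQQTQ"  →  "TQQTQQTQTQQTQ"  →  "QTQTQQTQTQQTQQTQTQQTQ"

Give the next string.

From term 3 onward, concatenate the second-to-last term with the last: Q·TQ = QTQ, TQ·QTQ = TQQTQ, …
Continuing: TQQTQQTQTQQTQ · QTQTQQTQTQQTQQTQTQQTQ gives term 8.

TQQTQQTQTQQTQQTQTQQTQTQQTQQTQTQQTQ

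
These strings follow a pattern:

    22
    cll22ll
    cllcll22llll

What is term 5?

Each term wraps the previous one in cll on the left and ll on the right.
From cllcll22llll, 2 further steps: cllcll22llll → cllcllcll22llllll → (answer).

cllcllcllcll22llllllll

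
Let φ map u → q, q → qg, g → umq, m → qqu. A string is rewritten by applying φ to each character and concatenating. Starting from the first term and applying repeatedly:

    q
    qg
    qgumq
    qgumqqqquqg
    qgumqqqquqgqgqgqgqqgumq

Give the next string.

φ(qgumqqqquqgqgqgqgqqgumq) expands symbol-by-symbol to qg umq q qqu qg qg qg qg q qg umq qg umq qg umq qg umq qg qg umq q qqu qg; joining the 23 pieces gives the next term.

qgumqqqquqgqgqgqgqqgumqqgumqqgumqqgumqqgqgumqqqquqg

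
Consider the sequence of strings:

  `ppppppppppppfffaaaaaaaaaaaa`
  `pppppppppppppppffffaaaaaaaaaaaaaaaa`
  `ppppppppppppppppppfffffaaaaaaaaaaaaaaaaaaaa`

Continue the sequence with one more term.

pppppppppppppppppppppffffffaaaaaaaaaaaaaaaaaaaaaaaa

The n-th term is 3n+3 p's then n f's then 4n a's, where the shown terms are n = 3, 4, 5.
At n = 6 the blocks have lengths 21, 6, 24.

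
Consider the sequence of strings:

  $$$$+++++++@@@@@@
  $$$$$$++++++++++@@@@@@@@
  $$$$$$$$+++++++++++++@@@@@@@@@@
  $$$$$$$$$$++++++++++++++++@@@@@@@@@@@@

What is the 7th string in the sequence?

$$$$$$$$$$$$$$$$+++++++++++++++++++++++++@@@@@@@@@@@@@@@@@@

Reading off run lengths: $ runs 4, 6, 8, 10; + runs 7, 10, 13, 16; @ runs 6, 8, 10, 12 — each is linear in n, where the shown terms are n = 2, 3, 4, 5.
Setting n = 8 gives 16, 25, 18 characters in each block.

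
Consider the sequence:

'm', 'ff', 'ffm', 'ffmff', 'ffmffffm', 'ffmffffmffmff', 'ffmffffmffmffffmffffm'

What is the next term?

ffmffffmffmffffmffffmffmffffmffmff

Each term (from the third on) is the previous term followed by the one before it: term 3 = ff·m = ffm.
Continuing: ffmffffmffmffffmffffm · ffmffffmffmff gives term 8.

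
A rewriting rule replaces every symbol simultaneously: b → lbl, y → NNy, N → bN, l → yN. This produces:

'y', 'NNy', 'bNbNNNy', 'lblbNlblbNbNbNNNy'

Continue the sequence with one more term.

Rewriting the 17 symbols of lblbNlblbNbNbNNNy one by one yields yN lbl yN lbl bN yN lbl yN lbl bN lbl bN lbl bN bN bN NNy; concatenated:

yNlblyNlblbNyNlblyNlblbNlblbNlblbNbNbNNNy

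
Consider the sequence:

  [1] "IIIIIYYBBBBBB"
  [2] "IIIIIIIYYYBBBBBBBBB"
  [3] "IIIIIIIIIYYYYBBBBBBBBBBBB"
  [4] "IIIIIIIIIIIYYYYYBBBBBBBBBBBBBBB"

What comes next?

IIIIIIIIIIIIIYYYYYYBBBBBBBBBBBBBBBBBB

The n-th term is 2n+1 I's then n Y's then 3n B's, where the shown terms are n = 2, 3, 4, 5.
At n = 6 the blocks have lengths 13, 6, 18.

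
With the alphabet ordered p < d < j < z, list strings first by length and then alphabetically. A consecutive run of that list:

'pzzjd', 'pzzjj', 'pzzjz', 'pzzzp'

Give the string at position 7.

Advancing 3 positions from pzzzp through pzzzp → pzzzd → pzzzj reaches term 7.

pzzzz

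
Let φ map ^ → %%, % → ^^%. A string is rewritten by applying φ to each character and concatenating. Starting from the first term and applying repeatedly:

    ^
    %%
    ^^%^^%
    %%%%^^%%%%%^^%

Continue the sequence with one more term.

Rewriting the 14 symbols of %%%%^^%%%%%^^% one by one yields ^^% ^^% ^^% ^^% %% %% ^^% ^^% ^^% ^^% ^^% %% %% ^^%; concatenated:

^^%^^%^^%^^%%%%%^^%^^%^^%^^%^^%%%%%^^%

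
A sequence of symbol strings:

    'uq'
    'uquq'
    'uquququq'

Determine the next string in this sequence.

uquququququququq

s(k+1) = s(k)·s(k) — each term doubles the last.
One more doubling of uquququq gives the answer.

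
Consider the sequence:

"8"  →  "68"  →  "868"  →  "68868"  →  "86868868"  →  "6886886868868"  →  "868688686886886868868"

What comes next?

Each term (from the third on) is the two preceding terms concatenated in order: term 3 = 8·68 = 868.
The next term joins 6886886868868 and 868688686886886868868.

6886886868868868688686886886868868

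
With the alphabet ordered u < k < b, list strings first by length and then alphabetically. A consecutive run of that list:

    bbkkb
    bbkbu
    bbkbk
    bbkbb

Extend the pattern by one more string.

bbbuu

Treat bbkbb as a base-3 numeral over the given alphabet and add one, carrying through any trailing b's.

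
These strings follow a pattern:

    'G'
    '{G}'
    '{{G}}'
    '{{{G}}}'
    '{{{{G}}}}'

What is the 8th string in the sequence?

{{{{{{{G}}}}}}}

s(k+1) = {·s(k)·}, so each term gains { as a prefix and } as a suffix.
From {{{{G}}}}, 3 further steps: {{{{G}}}} → {{{{{G}}}}} → {{{{{{G}}}}}} → (answer).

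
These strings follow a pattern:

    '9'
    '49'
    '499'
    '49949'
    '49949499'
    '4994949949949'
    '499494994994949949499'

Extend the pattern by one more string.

4994949949949499494994994949949949

This is a Fibonacci-style word recurrence s(k) = s(k−1)·s(k−2): e.g. 49·9 = 499.
Continuing: 499494994994949949499 · 4994949949949 gives term 8.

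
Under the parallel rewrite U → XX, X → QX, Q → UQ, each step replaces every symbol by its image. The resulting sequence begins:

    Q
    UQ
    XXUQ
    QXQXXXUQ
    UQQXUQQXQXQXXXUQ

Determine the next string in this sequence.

Applying the rule to each of the 16 symbols of UQQXUQQXQXQXXXUQ gives the pieces XX UQ UQ QX XX UQ UQ QX UQ QX UQ QX QX QX XX UQ, which concatenate to the answer.

XXUQUQQXXXUQUQQXUQQXUQQXQXQXXXUQ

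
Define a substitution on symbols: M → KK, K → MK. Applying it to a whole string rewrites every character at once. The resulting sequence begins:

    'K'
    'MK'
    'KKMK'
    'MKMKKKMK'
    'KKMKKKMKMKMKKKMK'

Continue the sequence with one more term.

Rewriting the 16 symbols of KKMKKKMKMKMKKKMK one by one yields MK MK KK MK MK MK KK MK KK MK KK MK MK MK KK MK; concatenated:

MKMKKKMKMKMKKKMKKKMKKKMKMKMKKKMK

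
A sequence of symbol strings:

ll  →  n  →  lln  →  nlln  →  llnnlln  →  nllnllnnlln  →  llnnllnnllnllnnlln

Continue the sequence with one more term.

nllnllnnllnllnnllnnllnllnnlln

This is a Fibonacci-style word recurrence s(k) = s(k−2)·s(k−1): e.g. ll·n = lln.
The next term joins nllnllnnlln and llnnllnnllnllnnlln.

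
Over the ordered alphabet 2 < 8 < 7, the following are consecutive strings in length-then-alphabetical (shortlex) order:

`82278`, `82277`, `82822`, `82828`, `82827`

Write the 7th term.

Continuing the enumeration 2 steps past 82827: 82827 → 82882 → (answer).

82888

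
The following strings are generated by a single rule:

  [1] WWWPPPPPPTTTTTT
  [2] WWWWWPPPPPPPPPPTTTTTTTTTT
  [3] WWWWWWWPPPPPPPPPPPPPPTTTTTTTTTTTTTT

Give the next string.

Reading off run lengths: W runs 3, 5, 7; P runs 6, 10, 14; T runs 6, 10, 14 — each is linear in n, where the shown terms are n = 2, 3, 4.
At n = 5 the blocks have lengths 9, 18, 18.

WWWWWWWWWPPPPPPPPPPPPPPPPPPTTTTTTTTTTTTTTTTTT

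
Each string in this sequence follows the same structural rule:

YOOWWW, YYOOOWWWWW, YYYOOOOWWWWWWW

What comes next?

YYYYOOOOOWWWWWWWWW

Reading off run lengths: Y runs 1, 2, 3; O runs 2, 3, 4; W runs 3, 5, 7 — each is linear in n, where the shown terms are n = 2, 3, 4.
Setting n = 5 gives 4, 5, 9 characters in each block.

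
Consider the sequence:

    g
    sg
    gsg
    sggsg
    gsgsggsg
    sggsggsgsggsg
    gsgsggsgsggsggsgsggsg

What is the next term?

From term 3 onward, concatenate the second-to-last term with the last: g·sg = gsg, sg·gsg = sggsg, …
The next term joins sggsggsgsggsg and gsgsggsgsggsggsgsggsg.

sggsggsgsggsggsgsggsgsggsggsgsggsg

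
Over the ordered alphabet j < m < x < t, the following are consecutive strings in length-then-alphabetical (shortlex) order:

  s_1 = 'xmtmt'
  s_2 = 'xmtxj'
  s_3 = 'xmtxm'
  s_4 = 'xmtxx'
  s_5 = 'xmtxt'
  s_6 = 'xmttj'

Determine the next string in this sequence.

Treat xmttj as a base-4 numeral over the given alphabet and add one, carrying through any trailing t's.

xmttm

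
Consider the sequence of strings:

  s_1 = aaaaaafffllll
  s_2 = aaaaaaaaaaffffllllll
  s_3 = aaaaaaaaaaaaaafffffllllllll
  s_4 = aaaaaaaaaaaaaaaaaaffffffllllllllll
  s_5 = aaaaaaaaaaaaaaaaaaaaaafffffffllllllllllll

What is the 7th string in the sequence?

The n-th term is 4n-2 a's then n+1 f's then 2n l's, where the shown terms are n = 2, 3, 4, 5, 6.
Setting n = 8 gives 30, 9, 16 characters in each block.

aaaaaaaaaaaaaaaaaaaaaaaaaaaaaafffffffffllllllllllllllll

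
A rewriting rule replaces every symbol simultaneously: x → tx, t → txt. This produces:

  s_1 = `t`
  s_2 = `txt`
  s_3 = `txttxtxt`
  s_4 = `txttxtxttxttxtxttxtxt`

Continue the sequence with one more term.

txttxtxttxttxtxttxtxttxttxtxttxttxtxttxtxttxttxtxttxtxt

Applying the rule to each of the 21 symbols of txttxtxttxttxtxttxtxt gives the pieces txt tx txt txt tx txt tx txt txt tx txt txt tx txt tx txt txt tx txt tx txt, which concatenate to the answer.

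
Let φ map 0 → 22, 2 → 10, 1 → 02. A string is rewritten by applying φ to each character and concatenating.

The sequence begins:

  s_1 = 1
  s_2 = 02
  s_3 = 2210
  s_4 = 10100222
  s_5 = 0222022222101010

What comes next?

22101010221010101010022202220222

Replace each of the 16 characters of 0222022222101010 in place — 22 10 10 10 22 10 10 10 10 10 02 22 02 22 02 22 — and concatenate.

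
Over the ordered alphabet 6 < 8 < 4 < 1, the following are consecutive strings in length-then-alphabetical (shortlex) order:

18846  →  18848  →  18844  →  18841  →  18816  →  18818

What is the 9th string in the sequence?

18466

Continuing the enumeration 3 steps past 18818: 18818 → 18814 → 18811 → (answer).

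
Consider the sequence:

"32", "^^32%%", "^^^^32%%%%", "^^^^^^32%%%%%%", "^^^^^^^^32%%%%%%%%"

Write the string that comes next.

s(k+1) = ^^·s(k)·%%, so each term gains ^^ as a prefix and %% as a suffix.
So the next term is ^^·^^^^^^^^32%%%%%%%%·%%.

^^^^^^^^^^32%%%%%%%%%%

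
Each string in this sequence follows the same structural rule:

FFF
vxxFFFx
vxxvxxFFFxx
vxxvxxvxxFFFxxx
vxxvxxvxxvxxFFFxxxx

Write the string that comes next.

s(k+1) = vxx·s(k)·x, so each term gains vxx as a prefix and x as a suffix.
Applying this once more to vxxvxxvxxvxxFFFxxxx:

vxxvxxvxxvxxvxxFFFxxxxx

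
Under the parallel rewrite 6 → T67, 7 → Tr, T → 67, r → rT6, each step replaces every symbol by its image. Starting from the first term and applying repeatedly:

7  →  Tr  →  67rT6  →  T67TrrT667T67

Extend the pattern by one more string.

Replace each of the 13 characters of T67TrrT667T67 in place — 67 T67 Tr 67 rT6 rT6 67 T67 T67 Tr 67 T67 Tr — and concatenate.

67T67Tr67rT6rT667T67T67Tr67T67Tr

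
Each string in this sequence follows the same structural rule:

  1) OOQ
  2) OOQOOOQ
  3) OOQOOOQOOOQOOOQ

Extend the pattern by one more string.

Each string is two copies of the previous one joined by 'O'.
One more doubling of OOQOOOQOOOQOOOQ gives the answer.

OOQOOOQOOOQOOOQOOOQOOOQOOOQOOOQ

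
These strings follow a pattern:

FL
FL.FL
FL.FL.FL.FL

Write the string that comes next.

Each string is two copies of the previous one joined by '.'.
So the next term is two copies of FL.FL.FL.FL with '.' between the halves.

FL.FL.FL.FL.FL.FL.FL.FL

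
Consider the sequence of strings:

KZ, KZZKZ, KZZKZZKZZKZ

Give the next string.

Each string is two copies of the previous one joined by 'Z'.
Doubling KZZKZZKZZKZ with 'Z' between the halves:

KZZKZZKZZKZZKZZKZZKZZKZ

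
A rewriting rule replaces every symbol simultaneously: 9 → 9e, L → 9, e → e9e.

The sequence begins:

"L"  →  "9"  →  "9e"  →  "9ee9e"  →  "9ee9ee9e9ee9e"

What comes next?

Applying the rule to each of the 13 symbols of 9ee9ee9e9ee9e gives the pieces 9e e9e e9e 9e e9e e9e 9e e9e 9e e9e e9e 9e e9e, which concatenate to the answer.

9ee9ee9e9ee9ee9e9ee9e9ee9ee9e9ee9e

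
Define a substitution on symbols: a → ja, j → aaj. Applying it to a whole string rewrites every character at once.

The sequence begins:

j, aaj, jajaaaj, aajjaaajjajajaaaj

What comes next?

jajaaajaajjajajaaajaajjaaajjaaajjajajaaaj

φ(aajjaaajjajajaaaj) expands symbol-by-symbol to ja ja aaj aaj ja ja ja aaj aaj ja aaj ja aaj ja ja ja aaj; joining the 17 pieces gives the next term.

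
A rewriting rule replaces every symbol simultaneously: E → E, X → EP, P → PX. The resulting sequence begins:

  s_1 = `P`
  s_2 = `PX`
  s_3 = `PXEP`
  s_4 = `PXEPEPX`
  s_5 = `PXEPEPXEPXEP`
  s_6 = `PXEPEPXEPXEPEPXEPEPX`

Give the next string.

Replace each of the 20 characters of PXEPEPXEPXEPEPXEPEPX in place — PX EP E PX E PX EP E PX EP E PX E PX EP E PX E PX EP — and concatenate.

PXEPEPXEPXEPEPXEPEPXEPXEPEPXEPXEP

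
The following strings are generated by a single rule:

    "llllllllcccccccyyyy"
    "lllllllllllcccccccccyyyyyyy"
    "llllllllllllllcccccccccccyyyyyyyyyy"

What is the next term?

The n-th term is 3n+2 l's then 2n+3 c's then 3n-2 y's, where the shown terms are n = 2, 3, 4.
For the next term, n = 5, so the run lengths are 17, 13, 13.

lllllllllllllllllcccccccccccccyyyyyyyyyyyyy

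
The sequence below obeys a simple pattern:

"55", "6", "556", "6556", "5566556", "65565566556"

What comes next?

556655665565566556

Each term (from the third on) is the two preceding terms concatenated in order: term 3 = 55·6 = 556.
The next term joins 5566556 and 65565566556.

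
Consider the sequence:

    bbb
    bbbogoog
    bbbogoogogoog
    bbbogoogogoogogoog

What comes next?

Each term is the previous one with ogoog appended.
Applying this once more to bbbogoogogoogogoog:

bbbogoogogoogogoogogoog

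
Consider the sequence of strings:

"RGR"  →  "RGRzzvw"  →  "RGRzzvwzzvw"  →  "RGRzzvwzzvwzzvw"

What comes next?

The strings grow by a fixed suffix zzvw each time.
So the next term is RGRzzvwzzvwzzvw·zzvw.

RGRzzvwzzvwzzvwzzvw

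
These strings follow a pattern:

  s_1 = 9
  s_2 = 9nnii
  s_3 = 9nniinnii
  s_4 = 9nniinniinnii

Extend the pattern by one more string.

The strings grow by a fixed suffix nnii each time.
One more step from 9nniinniinnii gives the answer.

9nniinniinniinnii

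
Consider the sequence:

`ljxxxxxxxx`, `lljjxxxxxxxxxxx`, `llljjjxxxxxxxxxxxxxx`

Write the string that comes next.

Reading off run lengths: l runs 1, 2, 3; j runs 1, 2, 3; x runs 8, 11, 14 — each is linear in n, where the shown terms are n = 2, 3, 4.
For the next term, n = 5, so the run lengths are 4, 4, 17.

lllljjjjxxxxxxxxxxxxxxxxx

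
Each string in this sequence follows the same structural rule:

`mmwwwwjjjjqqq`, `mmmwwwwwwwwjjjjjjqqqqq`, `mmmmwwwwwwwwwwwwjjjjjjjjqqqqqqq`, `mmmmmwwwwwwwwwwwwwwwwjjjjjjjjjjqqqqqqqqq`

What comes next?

mmmmmmwwwwwwwwwwwwwwwwwwwwjjjjjjjjjjjjqqqqqqqqqqq

Reading off run lengths: m runs 2, 3, 4, 5; w runs 4, 8, 12, 16; j runs 4, 6, 8, 10; q runs 3, 5, 7, 9 — each is linear in n (n = 1, 2, …).
At n = 5 the blocks have lengths 6, 20, 12, 11.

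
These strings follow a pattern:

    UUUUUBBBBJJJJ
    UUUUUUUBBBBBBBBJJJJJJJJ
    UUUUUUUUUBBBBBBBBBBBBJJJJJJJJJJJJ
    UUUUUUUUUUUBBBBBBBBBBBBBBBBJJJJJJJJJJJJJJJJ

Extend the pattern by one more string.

UUUUUUUUUUUUUBBBBBBBBBBBBBBBBBBBBJJJJJJJJJJJJJJJJJJJJ

The n-th term is 2n+3 U's then 4n B's then 4n J's (n = 1, 2, …).
For the next term, n = 5, so the run lengths are 13, 20, 20.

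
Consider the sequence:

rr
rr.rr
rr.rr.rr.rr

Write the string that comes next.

rr.rr.rr.rr.rr.rr.rr.rr

Each string is two copies of the previous one joined by '.'.
One more doubling of rr.rr.rr.rr gives the answer.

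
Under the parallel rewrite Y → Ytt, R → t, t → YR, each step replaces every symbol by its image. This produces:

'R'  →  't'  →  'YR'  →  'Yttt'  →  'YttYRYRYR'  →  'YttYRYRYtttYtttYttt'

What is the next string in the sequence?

φ(YttYRYRYtttYtttYttt) expands symbol-by-symbol to Ytt YR YR Ytt t Ytt t Ytt YR YR YR Ytt YR YR YR Ytt YR YR YR; joining the 19 pieces gives the next term.

YttYRYRYtttYtttYttYRYRYRYttYRYRYRYttYRYRYR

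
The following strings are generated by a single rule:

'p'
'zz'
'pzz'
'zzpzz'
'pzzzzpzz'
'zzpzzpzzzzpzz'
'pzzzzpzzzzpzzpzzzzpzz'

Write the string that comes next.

zzpzzpzzzzpzzpzzzzpzzzzpzzpzzzzpzz

This is a Fibonacci-style word recurrence s(k) = s(k−2)·s(k−1): e.g. p·zz = pzz.
The next term joins zzpzzpzzzzpzz and pzzzzpzzzzpzzpzzzzpzz.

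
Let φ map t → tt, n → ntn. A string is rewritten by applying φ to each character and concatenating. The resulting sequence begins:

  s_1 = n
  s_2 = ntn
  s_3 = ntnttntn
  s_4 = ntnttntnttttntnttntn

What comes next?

ntnttntnttttntnttntnttttttttntnttntnttttntnttntn

Replace each of the 20 characters of ntnttntnttttntnttntn in place — ntn tt ntn tt tt ntn tt ntn tt tt tt tt ntn tt ntn tt tt ntn tt ntn — and concatenate.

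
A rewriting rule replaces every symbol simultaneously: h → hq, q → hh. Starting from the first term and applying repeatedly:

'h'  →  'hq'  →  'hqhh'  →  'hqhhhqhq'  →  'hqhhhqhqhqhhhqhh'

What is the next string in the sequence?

φ(hqhhhqhqhqhhhqhh) expands symbol-by-symbol to hq hh hq hq hq hh hq hh hq hh hq hq hq hh hq hq; joining the 16 pieces gives the next term.

hqhhhqhqhqhhhqhhhqhhhqhqhqhhhqhq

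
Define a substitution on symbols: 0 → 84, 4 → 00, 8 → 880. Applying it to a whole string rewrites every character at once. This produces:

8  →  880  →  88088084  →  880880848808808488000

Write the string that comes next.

Applying the rule to each of the 21 symbols of 880880848808808488000 gives the pieces 880 880 84 880 880 84 880 00 880 880 84 880 880 84 880 00 880 880 84 84 84, which concatenate to the answer.

880880848808808488000880880848808808488000880880848484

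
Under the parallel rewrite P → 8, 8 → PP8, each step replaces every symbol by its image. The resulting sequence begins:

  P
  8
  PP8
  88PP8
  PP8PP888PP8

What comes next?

Apply φ to PP8PP888PP8 symbol by symbol: P→8, P→8, 8→PP8, P→8, P→8, 8→PP8, 8→PP8, 8→PP8, P→8, P→8, 8→PP8; joined: 8 8 PP8 8 8 PP8 PP8 PP8 8 8 PP8.

88PP888PP8PP8PP888PP8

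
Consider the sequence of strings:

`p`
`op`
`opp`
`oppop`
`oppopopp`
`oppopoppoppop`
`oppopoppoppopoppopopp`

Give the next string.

oppopoppoppopoppopoppoppopoppoppop

From term 3 onward, concatenate the last term with the second-to-last: op·p = opp, opp·op = oppop, …
So term 8 is oppopoppoppopoppopopp·oppopoppoppop.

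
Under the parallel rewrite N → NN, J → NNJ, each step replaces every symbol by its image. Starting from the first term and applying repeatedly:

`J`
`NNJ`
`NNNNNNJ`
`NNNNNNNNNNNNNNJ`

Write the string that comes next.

NNNNNNNNNNNNNNNNNNNNNNNNNNNNNNJ

Replace each of the 15 characters of NNNNNNNNNNNNNNJ in place — NN NN NN NN NN NN NN NN NN NN NN NN NN NN NNJ — and concatenate.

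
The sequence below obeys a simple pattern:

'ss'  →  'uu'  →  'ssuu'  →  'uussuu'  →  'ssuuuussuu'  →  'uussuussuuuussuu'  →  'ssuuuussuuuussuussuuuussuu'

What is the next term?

Each term (from the third on) is the two preceding terms concatenated in order: term 3 = ss·uu = ssuu.
Continuing: uussuussuuuussuu · ssuuuussuuuussuussuuuussuu gives term 8.

uussuussuuuussuussuuuussuuuussuussuuuussuu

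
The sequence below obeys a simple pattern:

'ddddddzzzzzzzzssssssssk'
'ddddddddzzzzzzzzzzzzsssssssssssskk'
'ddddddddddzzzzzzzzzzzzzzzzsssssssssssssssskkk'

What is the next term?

Reading off run lengths: d runs 6, 8, 10; z runs 8, 12, 16; s runs 8, 12, 16; k runs 1, 2, 3 — each is linear in n, where the shown terms are n = 2, 3, 4.
Setting n = 5 gives 12, 20, 20, 4 characters in each block.

ddddddddddddzzzzzzzzzzzzzzzzzzzzsssssssssssssssssssskkkk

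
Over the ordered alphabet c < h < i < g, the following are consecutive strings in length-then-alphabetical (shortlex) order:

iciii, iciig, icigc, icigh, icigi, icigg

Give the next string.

The successor of icigg increments the rightmost position that isn't already g and resets every position after it to c.

icgcc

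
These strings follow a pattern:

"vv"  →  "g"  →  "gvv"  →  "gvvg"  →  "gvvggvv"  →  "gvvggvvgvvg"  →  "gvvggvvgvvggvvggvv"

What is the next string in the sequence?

From term 3 onward, concatenate the last term with the second-to-last: g·vv = gvv, gvv·g = gvvg, …
So term 8 is gvvggvvgvvggvvggvv·gvvggvvgvvg.

gvvggvvgvvggvvggvvgvvggvvgvvg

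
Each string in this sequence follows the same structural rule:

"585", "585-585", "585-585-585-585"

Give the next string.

Each string is two copies of the previous one joined by '-'.
Doubling 585-585-585-585 with '-' between the halves:

585-585-585-585-585-585-585-585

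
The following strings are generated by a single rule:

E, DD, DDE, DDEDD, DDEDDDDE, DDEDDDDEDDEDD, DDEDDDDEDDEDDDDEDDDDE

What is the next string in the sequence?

From term 3 onward, concatenate the last term with the second-to-last: DD·E = DDE, DDE·DD = DDEDD, …
Continuing: DDEDDDDEDDEDDDDEDDDDE · DDEDDDDEDDEDD gives term 8.

DDEDDDDEDDEDDDDEDDDDEDDEDDDDEDDEDD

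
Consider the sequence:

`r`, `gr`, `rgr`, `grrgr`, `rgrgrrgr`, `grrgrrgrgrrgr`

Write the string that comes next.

This is a Fibonacci-style word recurrence s(k) = s(k−2)·s(k−1): e.g. r·gr = rgr.
Continuing: rgrgrrgr · grrgrrgrgrrgr gives term 7.

rgrgrrgrgrrgrrgrgrrgr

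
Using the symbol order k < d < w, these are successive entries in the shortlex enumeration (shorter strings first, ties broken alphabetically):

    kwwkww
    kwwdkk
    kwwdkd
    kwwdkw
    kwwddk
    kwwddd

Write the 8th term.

kwwdwk

Advancing 2 positions from kwwddd through kwwddd → kwwddw reaches term 8.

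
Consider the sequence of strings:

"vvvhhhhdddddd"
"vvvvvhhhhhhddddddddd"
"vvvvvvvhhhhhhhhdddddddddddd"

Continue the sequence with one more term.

Term n consists of 2n+1 v's, followed by 2n+2 h's, followed by 3n+3 d's (n = 1, 2, …).
Setting n = 4 gives 9, 10, 15 characters in each block.

vvvvvvvvvhhhhhhhhhhddddddddddddddd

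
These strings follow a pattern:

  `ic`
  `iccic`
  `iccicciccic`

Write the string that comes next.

Every step duplicates the string with 'c' between the halves.
Doubling iccicciccic with 'c' between the halves:

iccicciccicciccicciccic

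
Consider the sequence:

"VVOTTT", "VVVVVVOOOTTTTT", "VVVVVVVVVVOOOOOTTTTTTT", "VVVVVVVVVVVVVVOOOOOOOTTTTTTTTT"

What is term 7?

Term n consists of 4n-2 V's, followed by 2n-1 O's, followed by 2n+1 T's (n = 1, 2, …).
Setting n = 7 gives 26, 13, 15 characters in each block.

VVVVVVVVVVVVVVVVVVVVVVVVVVOOOOOOOOOOOOOTTTTTTTTTTTTTTT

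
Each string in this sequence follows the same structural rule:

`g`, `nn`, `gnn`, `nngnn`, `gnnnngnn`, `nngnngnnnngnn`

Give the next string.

From term 3 onward, concatenate the second-to-last term with the last: g·nn = gnn, nn·gnn = nngnn, …
The next term joins gnnnngnn and nngnngnnnngnn.

gnnnngnnnngnngnnnngnn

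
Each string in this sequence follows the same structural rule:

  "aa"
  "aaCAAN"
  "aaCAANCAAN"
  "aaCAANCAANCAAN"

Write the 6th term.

aaCAANCAANCAANCAANCAAN

The strings grow by a fixed suffix CAAN each time.
From aaCAANCAANCAAN, 2 further steps: aaCAANCAANCAAN → aaCAANCAANCAANCAAN → (answer).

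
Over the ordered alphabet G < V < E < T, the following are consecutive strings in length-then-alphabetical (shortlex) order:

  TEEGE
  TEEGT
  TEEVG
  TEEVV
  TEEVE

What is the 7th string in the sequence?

Stepping forward 2 times from TEEVE: TEEVE → TEEVT, then the target.

TEEEG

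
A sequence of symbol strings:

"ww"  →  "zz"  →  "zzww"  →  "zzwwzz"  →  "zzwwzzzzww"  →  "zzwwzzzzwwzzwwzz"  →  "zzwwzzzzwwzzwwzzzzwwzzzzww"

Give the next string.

zzwwzzzzwwzzwwzzzzwwzzzzwwzzwwzzzzwwzzwwzz

This is a Fibonacci-style word recurrence s(k) = s(k−1)·s(k−2): e.g. zz·ww = zzww.
The next term joins zzwwzzzzwwzzwwzzzzwwzzzzww and zzwwzzzzwwzzwwzz.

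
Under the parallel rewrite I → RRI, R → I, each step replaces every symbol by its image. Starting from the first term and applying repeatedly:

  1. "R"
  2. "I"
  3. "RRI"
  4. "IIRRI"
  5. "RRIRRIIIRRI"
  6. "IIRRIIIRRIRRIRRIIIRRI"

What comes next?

RRIRRIIIRRIRRIRRIIIRRIIIRRIIIRRIRRIRRIIIRRI

φ(IIRRIIIRRIRRIRRIIIRRI) expands symbol-by-symbol to RRI RRI I I RRI RRI RRI I I RRI I I RRI I I RRI RRI RRI I I RRI; joining the 21 pieces gives the next term.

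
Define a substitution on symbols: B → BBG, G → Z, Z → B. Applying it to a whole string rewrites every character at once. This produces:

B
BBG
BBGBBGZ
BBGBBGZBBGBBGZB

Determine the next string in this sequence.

Rewriting the 15 symbols of BBGBBGZBBGBBGZB one by one yields BBG BBG Z BBG BBG Z B BBG BBG Z BBG BBG Z B BBG; concatenated:

BBGBBGZBBGBBGZBBBGBBGZBBGBBGZBBBG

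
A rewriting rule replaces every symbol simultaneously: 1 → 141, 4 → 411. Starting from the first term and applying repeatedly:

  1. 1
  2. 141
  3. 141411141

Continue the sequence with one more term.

Expanding 141411141: 1→141, 4→411, 1→141, 4→411, 1→141, 1→141, 1→141, 4→411, 1→141. Concatenated: 141 411 141 411 141 141 141 411 141.

141411141411141141141411141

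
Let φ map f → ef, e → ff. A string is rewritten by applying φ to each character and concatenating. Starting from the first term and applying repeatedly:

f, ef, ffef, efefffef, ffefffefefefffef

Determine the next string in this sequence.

φ(ffefffefefefffef) expands symbol-by-symbol to ef ef ff ef ef ef ff ef ff ef ff ef ef ef ff ef; joining the 16 pieces gives the next term.

efefffefefefffefffefffefefefffef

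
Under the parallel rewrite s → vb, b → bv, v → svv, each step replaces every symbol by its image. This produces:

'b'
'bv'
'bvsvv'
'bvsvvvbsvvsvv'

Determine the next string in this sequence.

φ(bvsvvvbsvvsvv) expands symbol-by-symbol to bv svv vb svv svv svv bv vb svv svv vb svv svv; joining the 13 pieces gives the next term.

bvsvvvbsvvsvvsvvbvvbsvvsvvvbsvvsvv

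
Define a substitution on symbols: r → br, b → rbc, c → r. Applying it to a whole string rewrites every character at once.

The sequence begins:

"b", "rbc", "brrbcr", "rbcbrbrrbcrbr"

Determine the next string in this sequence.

Rewriting the 13 symbols of rbcbrbrrbcrbr one by one yields br rbc r rbc br rbc br br rbc r br rbc br; concatenated:

brrbcrrbcbrrbcbrbrrbcrbrrbcbr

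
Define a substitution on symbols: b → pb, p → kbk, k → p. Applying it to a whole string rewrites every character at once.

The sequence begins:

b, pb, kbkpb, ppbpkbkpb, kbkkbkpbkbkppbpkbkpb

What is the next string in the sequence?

Rewriting the 20 symbols of kbkkbkpbkbkppbpkbkpb one by one yields p pb p p pb p kbk pb p pb p kbk kbk pb kbk p pb p kbk pb; concatenated:

ppbpppbpkbkpbppbpkbkkbkpbkbkppbpkbkpb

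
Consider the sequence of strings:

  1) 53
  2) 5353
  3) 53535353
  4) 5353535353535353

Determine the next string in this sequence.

Every step duplicates the string.
One more doubling of 5353535353535353 gives the answer.

53535353535353535353535353535353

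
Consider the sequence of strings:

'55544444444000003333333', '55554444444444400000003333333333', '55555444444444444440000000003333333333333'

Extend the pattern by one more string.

Reading off run lengths: 5 runs 3, 4, 5; 4 runs 8, 11, 14; 0 runs 5, 7, 9; 3 runs 7, 10, 13 — each is linear in n, where the shown terms are n = 2, 3, 4.
Setting n = 5 gives 6, 17, 11, 16 characters in each block.

55555544444444444444444000000000003333333333333333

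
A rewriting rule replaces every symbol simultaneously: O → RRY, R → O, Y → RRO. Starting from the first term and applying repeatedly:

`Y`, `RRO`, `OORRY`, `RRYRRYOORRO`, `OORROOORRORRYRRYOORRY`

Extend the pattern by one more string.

Applying the rule to each of the 21 symbols of OORROOORRORRYRRYOORRY gives the pieces RRY RRY O O RRY RRY RRY O O RRY O O RRO O O RRO RRY RRY O O RRO, which concatenate to the answer.

RRYRRYOORRYRRYRRYOORRYOORROOORRORRYRRYOORRO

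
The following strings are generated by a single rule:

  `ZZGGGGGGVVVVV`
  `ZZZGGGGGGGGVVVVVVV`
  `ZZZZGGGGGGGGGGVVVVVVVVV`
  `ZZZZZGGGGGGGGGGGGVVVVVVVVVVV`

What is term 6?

The n-th term is n-1 Z's then 2n G's then 2n-1 V's, where the shown terms are n = 3, 4, 5, 6.
At n = 8 the blocks have lengths 7, 16, 15.

ZZZZZZZGGGGGGGGGGGGGGGGVVVVVVVVVVVVVVV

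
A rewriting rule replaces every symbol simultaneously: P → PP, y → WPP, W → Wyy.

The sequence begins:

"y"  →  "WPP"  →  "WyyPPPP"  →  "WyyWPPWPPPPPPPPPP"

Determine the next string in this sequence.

φ(WyyWPPWPPPPPPPPPP) expands symbol-by-symbol to Wyy WPP WPP Wyy PP PP Wyy PP PP PP PP PP PP PP PP PP PP; joining the 17 pieces gives the next term.

WyyWPPWPPWyyPPPPWyyPPPPPPPPPPPPPPPPPPPP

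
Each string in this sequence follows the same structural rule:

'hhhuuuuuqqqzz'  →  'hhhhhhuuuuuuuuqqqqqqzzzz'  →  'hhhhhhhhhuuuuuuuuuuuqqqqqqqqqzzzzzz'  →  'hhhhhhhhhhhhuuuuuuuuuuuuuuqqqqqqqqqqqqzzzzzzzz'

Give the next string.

Each string has the form h^{3n} u^{3n+2} q^{3n} z^{2n} (n = 1, 2, …).
At n = 5 the blocks have lengths 15, 17, 15, 10.

hhhhhhhhhhhhhhhuuuuuuuuuuuuuuuuuqqqqqqqqqqqqqqqzzzzzzzzzz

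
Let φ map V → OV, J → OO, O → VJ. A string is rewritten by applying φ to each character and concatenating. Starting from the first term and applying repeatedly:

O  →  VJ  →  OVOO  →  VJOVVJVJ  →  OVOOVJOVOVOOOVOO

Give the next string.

VJOVVJVJOVOOVJOVVJOVVJVJVJOVVJVJ

φ(OVOOVJOVOVOOOVOO) expands symbol-by-symbol to VJ OV VJ VJ OV OO VJ OV VJ OV VJ VJ VJ OV VJ VJ; joining the 16 pieces gives the next term.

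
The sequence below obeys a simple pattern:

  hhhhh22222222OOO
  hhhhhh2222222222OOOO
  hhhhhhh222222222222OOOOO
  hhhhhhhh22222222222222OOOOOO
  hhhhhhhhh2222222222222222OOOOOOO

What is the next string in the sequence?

hhhhhhhhhh222222222222222222OOOOOOOO

Term n consists of n+2 h's, followed by 2n+2 2's, followed by n O's, where the shown terms are n = 3, 4, 5, 6, 7.
Setting n = 8 gives 10, 18, 8 characters in each block.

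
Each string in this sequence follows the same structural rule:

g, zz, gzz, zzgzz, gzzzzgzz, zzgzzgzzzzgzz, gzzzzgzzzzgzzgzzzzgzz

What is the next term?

zzgzzgzzzzgzzgzzzzgzzzzgzzgzzzzgzz

This is a Fibonacci-style word recurrence s(k) = s(k−2)·s(k−1): e.g. g·zz = gzz.
So term 8 is zzgzzgzzzzgzz·gzzzzgzzzzgzzgzzzzgzz.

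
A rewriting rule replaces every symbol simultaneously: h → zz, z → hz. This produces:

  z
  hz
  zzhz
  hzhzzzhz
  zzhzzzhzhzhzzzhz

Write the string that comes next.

hzhzzzhzhzhzzzhzzzhzzzhzhzhzzzhz

φ(zzhzzzhzhzhzzzhz) expands symbol-by-symbol to hz hz zz hz hz hz zz hz zz hz zz hz hz hz zz hz; joining the 16 pieces gives the next term.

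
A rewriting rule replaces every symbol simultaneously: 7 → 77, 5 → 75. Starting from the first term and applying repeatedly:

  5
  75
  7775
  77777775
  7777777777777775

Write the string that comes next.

Rewriting the 16 symbols of 7777777777777775 one by one yields 77 77 77 77 77 77 77 77 77 77 77 77 77 77 77 75; concatenated:

77777777777777777777777777777775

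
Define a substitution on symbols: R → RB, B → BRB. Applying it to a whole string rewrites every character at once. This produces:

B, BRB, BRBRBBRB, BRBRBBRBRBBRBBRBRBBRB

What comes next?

BRBRBBRBRBBRBBRBRBBRBRBBRBBRBRBBRBBRBRBBRBRBBRBBRBRBBRB

Applying the rule to each of the 21 symbols of BRBRBBRBRBBRBBRBRBBRB gives the pieces BRB RB BRB RB BRB BRB RB BRB RB BRB BRB RB BRB BRB RB BRB RB BRB BRB RB BRB, which concatenate to the answer.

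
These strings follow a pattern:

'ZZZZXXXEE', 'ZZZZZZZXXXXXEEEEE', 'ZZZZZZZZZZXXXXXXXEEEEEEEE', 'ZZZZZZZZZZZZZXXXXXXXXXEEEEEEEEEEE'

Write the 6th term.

Term n consists of 3n+1 Z's, followed by 2n+1 X's, followed by 3n-1 E's (n = 1, 2, …).
At n = 6 the blocks have lengths 19, 13, 17.

ZZZZZZZZZZZZZZZZZZZXXXXXXXXXXXXXEEEEEEEEEEEEEEEEE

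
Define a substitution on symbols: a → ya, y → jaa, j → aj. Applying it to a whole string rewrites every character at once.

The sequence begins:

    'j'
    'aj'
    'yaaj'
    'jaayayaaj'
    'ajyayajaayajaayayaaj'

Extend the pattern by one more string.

yaajjaayajaayaajyayajaayaajyayajaayajaayayaaj

Applying the rule to each of the 20 symbols of ajyayajaayajaayayaaj gives the pieces ya aj jaa ya jaa ya aj ya ya jaa ya aj ya ya jaa ya jaa ya ya aj, which concatenate to the answer.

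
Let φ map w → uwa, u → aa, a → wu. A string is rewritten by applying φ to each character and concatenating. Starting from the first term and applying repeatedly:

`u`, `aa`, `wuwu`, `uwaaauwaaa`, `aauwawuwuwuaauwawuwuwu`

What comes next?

Applying the rule to each of the 22 symbols of aauwawuwuwuaauwawuwuwu gives the pieces wu wu aa uwa wu uwa aa uwa aa uwa aa wu wu aa uwa wu uwa aa uwa aa uwa aa, which concatenate to the answer.

wuwuaauwawuuwaaauwaaauwaaawuwuaauwawuuwaaauwaaauwaaa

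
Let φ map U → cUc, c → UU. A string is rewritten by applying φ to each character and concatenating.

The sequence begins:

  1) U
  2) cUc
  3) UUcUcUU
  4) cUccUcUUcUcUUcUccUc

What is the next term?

UUcUcUUUUcUcUUcUccUcUUcUcUUcUccUcUUcUcUUUUcUcUU

Applying the rule to each of the 19 symbols of cUccUcUUcUcUUcUccUc gives the pieces UU cUc UU UU cUc UU cUc cUc UU cUc UU cUc cUc UU cUc UU UU cUc UU, which concatenate to the answer.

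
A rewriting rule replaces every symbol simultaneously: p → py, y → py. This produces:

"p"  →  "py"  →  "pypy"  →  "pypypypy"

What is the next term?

pypypypypypypypy

Rewriting each symbol of pypypypy: p→py, y→py, p→py, y→py, p→py, y→py, p→py, y→py, which concatenates to py py py py py py py py.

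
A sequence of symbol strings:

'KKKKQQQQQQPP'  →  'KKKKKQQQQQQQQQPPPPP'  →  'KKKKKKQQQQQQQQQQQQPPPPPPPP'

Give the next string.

KKKKKKKQQQQQQQQQQQQQQQPPPPPPPPPPP

Reading off run lengths: K runs 4, 5, 6; Q runs 6, 9, 12; P runs 2, 5, 8 — each is linear in n (n = 1, 2, …).
For the next term, n = 4, so the run lengths are 7, 15, 11.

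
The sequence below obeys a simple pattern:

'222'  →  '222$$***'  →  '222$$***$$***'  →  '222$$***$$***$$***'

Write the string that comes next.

222$$***$$***$$***$$***

Each term is the previous one with $$*** appended.
One more step from 222$$***$$***$$*** gives the answer.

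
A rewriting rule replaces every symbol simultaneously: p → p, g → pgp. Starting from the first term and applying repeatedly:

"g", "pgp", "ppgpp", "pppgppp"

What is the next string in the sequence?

ppppgpppp

Apply φ to pppgppp symbol by symbol: p→p, p→p, p→p, g→pgp, p→p, p→p, p→p; joined: p p p pgp p p p.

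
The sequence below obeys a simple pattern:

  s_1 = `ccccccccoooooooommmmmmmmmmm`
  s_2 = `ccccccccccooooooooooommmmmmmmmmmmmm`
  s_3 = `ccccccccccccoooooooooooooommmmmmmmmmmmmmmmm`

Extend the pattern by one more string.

ccccccccccccccooooooooooooooooommmmmmmmmmmmmmmmmmmm

Term n consists of 2n+2 c's, followed by 3n-1 o's, followed by 3n+2 m's, where the shown terms are n = 3, 4, 5.
At n = 6 the blocks have lengths 14, 17, 20.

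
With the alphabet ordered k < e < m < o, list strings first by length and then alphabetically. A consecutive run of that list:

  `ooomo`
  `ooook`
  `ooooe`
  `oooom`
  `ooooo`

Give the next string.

After ooooo the length-5 strings are exhausted; the first length-6 string is 6 copies of k.

kkkkkk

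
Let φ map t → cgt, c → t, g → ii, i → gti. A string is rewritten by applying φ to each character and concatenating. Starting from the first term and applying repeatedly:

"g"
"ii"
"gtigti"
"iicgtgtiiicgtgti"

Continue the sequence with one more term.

gtigtitiicgtiicgtgtigtigtitiicgtiicgtgti

Applying the rule to each of the 16 symbols of iicgtgtiiicgtgti gives the pieces gti gti t ii cgt ii cgt gti gti gti t ii cgt ii cgt gti, which concatenate to the answer.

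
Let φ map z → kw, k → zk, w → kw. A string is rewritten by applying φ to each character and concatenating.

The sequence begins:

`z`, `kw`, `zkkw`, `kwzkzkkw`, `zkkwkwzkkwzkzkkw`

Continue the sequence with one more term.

Applying the rule to each of the 16 symbols of zkkwkwzkkwzkzkkw gives the pieces kw zk zk kw zk kw kw zk zk kw kw zk kw zk zk kw, which concatenate to the answer.

kwzkzkkwzkkwkwzkzkkwkwzkkwzkzkkw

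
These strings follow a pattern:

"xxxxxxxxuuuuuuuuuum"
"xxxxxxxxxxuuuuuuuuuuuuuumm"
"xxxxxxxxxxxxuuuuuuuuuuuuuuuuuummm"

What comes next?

Each string has the form x^{2n+2} u^{4n-2} m^{n-2}, where the shown terms are n = 3, 4, 5.
At n = 6 the blocks have lengths 14, 22, 4.

xxxxxxxxxxxxxxuuuuuuuuuuuuuuuuuuuuuummmm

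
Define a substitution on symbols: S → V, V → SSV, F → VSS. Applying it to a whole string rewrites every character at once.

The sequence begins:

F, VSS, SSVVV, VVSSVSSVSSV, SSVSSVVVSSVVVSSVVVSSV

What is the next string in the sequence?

Rewriting the 21 symbols of SSVSSVVVSSVVVSSVVVSSV one by one yields V V SSV V V SSV SSV SSV V V SSV SSV SSV V V SSV SSV SSV V V SSV; concatenated:

VVSSVVVSSVSSVSSVVVSSVSSVSSVVVSSVSSVSSVVVSSV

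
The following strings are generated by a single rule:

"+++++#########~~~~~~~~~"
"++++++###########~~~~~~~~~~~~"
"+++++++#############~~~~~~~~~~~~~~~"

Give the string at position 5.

+++++++++#################~~~~~~~~~~~~~~~~~~~~~

Each string has the form +^{n+2} #^{2n+3} ~^{3n}, where the shown terms are n = 3, 4, 5.
Setting n = 7 gives 9, 17, 21 characters in each block.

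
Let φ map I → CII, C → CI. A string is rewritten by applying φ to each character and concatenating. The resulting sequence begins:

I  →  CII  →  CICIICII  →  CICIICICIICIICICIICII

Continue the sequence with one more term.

φ(CICIICICIICIICICIICII) expands symbol-by-symbol to CI CII CI CII CII CI CII CI CII CII CI CII CII CI CII CI CII CII CI CII CII; joining the 21 pieces gives the next term.

CICIICICIICIICICIICICIICIICICIICIICICIICICIICIICICIICII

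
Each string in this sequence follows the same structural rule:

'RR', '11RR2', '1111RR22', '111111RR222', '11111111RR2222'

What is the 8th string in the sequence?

Each term wraps the previous one in 11 on the left and 2 on the right.
From 11111111RR2222, 3 further steps: 11111111RR2222 → 1111111111RR22222 → 111111111111RR222222 → (answer).

11111111111111RR2222222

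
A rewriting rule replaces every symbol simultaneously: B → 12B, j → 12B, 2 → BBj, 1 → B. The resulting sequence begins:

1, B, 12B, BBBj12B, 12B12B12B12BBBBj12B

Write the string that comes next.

Rewriting the 19 symbols of 12B12B12B12BBBBj12B one by one yields B BBj 12B B BBj 12B B BBj 12B B BBj 12B 12B 12B 12B 12B B BBj 12B; concatenated:

BBBj12BBBBj12BBBBj12BBBBj12B12B12B12B12BBBBj12B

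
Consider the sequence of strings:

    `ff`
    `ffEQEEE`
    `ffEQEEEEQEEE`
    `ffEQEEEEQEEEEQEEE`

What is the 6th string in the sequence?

ffEQEEEEQEEEEQEEEEQEEEEQEEE

Each term is the previous one with EQEEE appended.
From ffEQEEEEQEEEEQEEE, 2 further steps: ffEQEEEEQEEEEQEEE → ffEQEEEEQEEEEQEEEEQEEE → (answer).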